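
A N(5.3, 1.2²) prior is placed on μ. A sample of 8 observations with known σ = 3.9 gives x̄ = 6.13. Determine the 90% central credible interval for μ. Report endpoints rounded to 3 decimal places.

Posterior precision = 1/1.2² + 8/3.9² = 0.6944 + 0.5260 = 1.2204, so posterior SD = 0.9052.
Posterior mean = (5.3/1.2² + 8·6.13/3.9²) / 1.2204 = 5.6577.
Interval: 5.6577 ± 1.645 × 0.9052 → [4.169, 7.147].

[4.169, 7.147]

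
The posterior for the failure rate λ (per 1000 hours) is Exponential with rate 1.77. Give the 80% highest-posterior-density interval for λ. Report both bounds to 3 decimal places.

The exponential density is strictly decreasing on [0, ∞), so the HPD interval is anchored at 0: [0, q] with P(λ ≤ q) = 0.80.
q = −ln(1 − 0.80) / 1.77 = 1.6094 / 1.77 = 0.909.

[0.000, 0.909]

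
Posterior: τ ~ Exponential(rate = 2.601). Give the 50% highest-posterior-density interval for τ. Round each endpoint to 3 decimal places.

[0.000, 0.266]

The exponential density is strictly decreasing on [0, ∞), so the HPD interval is anchored at 0: [0, q] with P(τ ≤ q) = 0.50.
q = −ln(1 − 0.50) / 2.601 = 0.6931 / 2.601 = 0.266.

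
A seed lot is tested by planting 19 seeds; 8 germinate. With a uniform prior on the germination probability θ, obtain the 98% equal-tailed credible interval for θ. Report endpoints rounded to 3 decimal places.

[0.200, 0.677]

Posterior: Beta(1+8, 1+11) = Beta(9, 12).
Equal-tailed 98% interval: the 0.01 and 0.99 quantiles of Beta(9, 12).
Posterior mean ≈ 0.429, SD ≈ 0.106; a Normal approximation gives roughly [0.183, 0.674].
Exact: F⁻¹(0.01) = 0.200; F⁻¹(0.99) = 0.677.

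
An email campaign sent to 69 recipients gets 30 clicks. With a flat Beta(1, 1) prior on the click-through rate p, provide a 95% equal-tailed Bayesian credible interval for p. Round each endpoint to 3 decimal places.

Posterior: Beta(1+30, 1+39) = Beta(31, 40).
Equal-tailed 95% interval: the 0.025 and 0.975 quantiles of Beta(31, 40).
Posterior mean ≈ 0.437, SD ≈ 0.058; a Normal approximation gives roughly [0.322, 0.551].
Exact: F⁻¹(0.025) = 0.324; F⁻¹(0.975) = 0.553.

[0.324, 0.553]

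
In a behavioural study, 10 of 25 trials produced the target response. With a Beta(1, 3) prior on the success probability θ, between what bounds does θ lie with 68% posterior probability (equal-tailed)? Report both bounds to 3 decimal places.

[0.290, 0.469]

Posterior: Beta(1+10, 3+15) = Beta(11, 18).
Equal-tailed 68% interval: the 0.16 and 0.84 quantiles of Beta(11, 18).
Posterior mean ≈ 0.379, SD ≈ 0.089; a Normal approximation gives roughly [0.291, 0.467].
Exact: F⁻¹(0.16) = 0.290; F⁻¹(0.84) = 0.469.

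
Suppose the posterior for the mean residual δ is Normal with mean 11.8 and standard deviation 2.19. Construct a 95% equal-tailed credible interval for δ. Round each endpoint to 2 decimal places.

[7.51, 16.09]

The posterior is symmetric, so the 95% equal-tailed interval is δ = 11.8 ± z·2.19 with z = 1.960.
Half-width: 1.960 × 2.19 = 4.29.
11.8 − 4.29 = 7.51; 11.8 + 4.29 = 16.09.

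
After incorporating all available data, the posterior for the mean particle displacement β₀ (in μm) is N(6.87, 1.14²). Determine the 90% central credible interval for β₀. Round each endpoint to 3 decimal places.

The posterior is symmetric, so the 90% equal-tailed interval is β₀ = 6.87 ± z·1.14 with z = 1.645.
Half-width: 1.645 × 1.14 = 1.875.
6.87 − 1.875 = 4.995; 6.87 + 1.875 = 8.745.

[4.995, 8.745]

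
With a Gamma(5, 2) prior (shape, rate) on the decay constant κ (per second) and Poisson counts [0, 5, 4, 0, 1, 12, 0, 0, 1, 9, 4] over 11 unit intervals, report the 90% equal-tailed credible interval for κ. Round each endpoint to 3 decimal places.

Posterior: Gamma(5+36, 2+11) = Gamma(41, 13) (shape, rate).
Equal-tailed 90% interval: Gamma(41, 13) quantiles at 0.05 and 0.95.
Posterior mean ≈ 3.154, SD ≈ 0.493; a Normal approximation gives roughly [2.344, 3.964].
Exact: lower = 2.390; upper = 4.005.

[2.390, 4.005]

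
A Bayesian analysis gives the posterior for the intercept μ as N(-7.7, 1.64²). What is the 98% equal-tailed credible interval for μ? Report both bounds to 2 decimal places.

The posterior is symmetric, so the 98% equal-tailed interval is μ = -7.7 ± z·1.64 with z = 2.326.
Half-width: 2.326 × 1.64 = 3.82.
-7.7 − 3.82 = -11.52; -7.7 + 3.82 = -3.88.

[-11.52, -3.88]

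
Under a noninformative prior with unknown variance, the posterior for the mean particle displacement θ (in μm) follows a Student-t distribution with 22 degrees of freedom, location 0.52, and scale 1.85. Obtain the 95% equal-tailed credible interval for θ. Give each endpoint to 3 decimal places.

[-3.317, 4.357]

The t_22 distribution is symmetric; the 95% interval is 0.52 ± t·1.85 with t_{0.975,22} = 2.074.
Half-width: 2.074 × 1.85 = 3.837.
0.52 − 3.837 = -3.317; 0.52 + 3.837 = 4.357.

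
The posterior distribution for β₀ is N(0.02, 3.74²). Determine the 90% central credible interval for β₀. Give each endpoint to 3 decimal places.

The posterior is symmetric, so the 90% equal-tailed interval is β₀ = 0.02 ± z·3.74 with z = 1.645.
Half-width: 1.645 × 3.74 = 6.152.
0.02 − 6.152 = -6.132; 0.02 + 6.152 = 6.172.

[-6.132, 6.172]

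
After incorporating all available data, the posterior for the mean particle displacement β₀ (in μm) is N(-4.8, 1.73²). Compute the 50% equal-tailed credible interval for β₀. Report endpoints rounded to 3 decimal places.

[-5.967, -3.633]

The posterior is symmetric, so the 50% equal-tailed interval is β₀ = -4.8 ± z·1.73 with z = 0.674.
Half-width: 0.674 × 1.73 = 1.167.
-4.8 − 1.167 = -5.967; -4.8 + 1.167 = -3.633.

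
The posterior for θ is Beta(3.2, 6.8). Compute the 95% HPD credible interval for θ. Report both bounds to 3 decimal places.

The posterior is unimodal and skewed, so the HPD interval has equal density at both endpoints and is the shortest 95% interval.
Solving f(0.067) = f(0.592) with F(0.592) − F(0.067) = 0.95 gives [0.067, 0.592].
For comparison, the equal-tailed interval is [0.086, 0.621]; the HPD is narrower and shifted toward the mode.

[0.067, 0.592]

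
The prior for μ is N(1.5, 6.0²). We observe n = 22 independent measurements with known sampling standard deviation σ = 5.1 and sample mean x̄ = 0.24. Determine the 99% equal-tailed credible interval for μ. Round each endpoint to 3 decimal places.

[-2.476, 3.036]

Posterior precision = 1/6.0² + 22/5.1² = 0.0278 + 0.8458 = 0.8736, so posterior SD = 1.0699.
Posterior mean = (1.5/6.0² + 22·0.24/5.1²) / 0.8736 = 0.2801.
Interval: 0.2801 ± 2.576 × 1.0699 → [-2.476, 3.036].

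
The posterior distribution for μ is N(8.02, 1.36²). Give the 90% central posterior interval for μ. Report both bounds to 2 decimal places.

[5.78, 10.26]

The posterior is symmetric, so the 90% equal-tailed interval is μ = 8.02 ± z·1.36 with z = 1.645.
Half-width: 1.645 × 1.36 = 2.24.
8.02 − 2.24 = 5.78; 8.02 + 2.24 = 10.26.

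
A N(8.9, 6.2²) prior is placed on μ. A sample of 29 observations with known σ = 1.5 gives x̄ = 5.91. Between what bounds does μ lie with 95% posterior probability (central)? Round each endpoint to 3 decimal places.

Posterior precision = 1/6.2² + 29/1.5² = 0.0260 + 12.8889 = 12.9149, so posterior SD = 0.2783.
Posterior mean = (8.9/6.2² + 29·5.91/1.5²) / 12.9149 = 5.9160.
Interval: 5.9160 ± 1.960 × 0.2783 → [5.371, 6.461].

[5.371, 6.461]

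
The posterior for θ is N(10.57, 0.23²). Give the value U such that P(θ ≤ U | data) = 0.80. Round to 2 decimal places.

Need U with P(θ ≤ U) = 0.80: U = 10.57 + z_{0.2}·0.23.
z = 0.842; U = 10.57 + 0.842 × 0.23 = 10.76.

10.76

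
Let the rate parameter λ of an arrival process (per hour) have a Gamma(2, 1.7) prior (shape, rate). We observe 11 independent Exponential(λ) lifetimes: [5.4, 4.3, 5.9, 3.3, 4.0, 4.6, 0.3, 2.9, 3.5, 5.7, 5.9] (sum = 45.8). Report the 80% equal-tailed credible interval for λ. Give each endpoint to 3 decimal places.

[0.182, 0.374]

Posterior: Gamma(2+11, 1.7+45.8) = Gamma(13, 47.5) (shape, rate).
Equal-tailed 80% interval: Gamma(13, 47.5) quantiles at 0.1 and 0.9.
Posterior mean ≈ 0.274, SD ≈ 0.076; a Normal approximation gives roughly [0.176, 0.371].
Exact: lower = 0.182; upper = 0.374.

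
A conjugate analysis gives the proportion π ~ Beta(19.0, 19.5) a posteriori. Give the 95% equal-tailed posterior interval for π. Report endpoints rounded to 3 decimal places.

Posterior: Beta(19.0, 19.5).
Equal-tailed 95% interval: the 0.025 and 0.975 quantiles of Beta(19.0, 19.5).
Posterior mean ≈ 0.494, SD ≈ 0.080; a Normal approximation gives roughly [0.338, 0.649].
Exact: F⁻¹(0.025) = 0.339; F⁻¹(0.975) = 0.649.

[0.339, 0.649]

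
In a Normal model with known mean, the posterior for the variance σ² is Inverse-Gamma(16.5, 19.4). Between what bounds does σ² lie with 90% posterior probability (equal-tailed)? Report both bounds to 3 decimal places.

Inverse-Gamma(16.5, 19.4) quantiles: F⁻¹(0.05) and F⁻¹(0.95).
Equivalently, 1/σ² ~ Gamma(16.5, rate = 19.4); invert its 0.95 and 0.05 quantiles.
Posterior mean ≈ 1.252, SD ≈ 0.329; a Normal approximation gives roughly [0.711, 1.792].
Exact: lower = 0.819; upper = 1.859.

[0.819, 1.859]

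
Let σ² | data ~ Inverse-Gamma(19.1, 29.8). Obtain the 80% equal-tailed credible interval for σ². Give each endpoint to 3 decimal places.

[1.198, 2.166]

Inverse-Gamma(19.1, 29.8) quantiles: F⁻¹(0.1) and F⁻¹(0.9).
Equivalently, 1/σ² ~ Gamma(19.1, rate = 29.8); invert its 0.9 and 0.1 quantiles.
Posterior mean ≈ 1.646, SD ≈ 0.398; a Normal approximation gives roughly [1.136, 2.157].
Exact: lower = 1.198; upper = 2.166.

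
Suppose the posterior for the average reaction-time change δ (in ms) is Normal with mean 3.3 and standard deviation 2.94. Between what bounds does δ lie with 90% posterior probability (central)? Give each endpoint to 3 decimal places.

The posterior is symmetric, so the 90% equal-tailed interval is δ = 3.3 ± z·2.94 with z = 1.645.
Half-width: 1.645 × 2.94 = 4.836.
3.3 − 4.836 = -1.536; 3.3 + 4.836 = 8.136.

[-1.536, 8.136]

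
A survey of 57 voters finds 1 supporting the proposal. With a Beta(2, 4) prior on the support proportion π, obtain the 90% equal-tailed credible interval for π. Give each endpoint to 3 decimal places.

Posterior: Beta(2+1, 4+56) = Beta(3, 60).
Equal-tailed 90% interval: the 0.05 and 0.95 quantiles of Beta(3, 60).
Posterior mean ≈ 0.048, SD ≈ 0.027; a Normal approximation gives roughly [0.004, 0.091].
Exact: F⁻¹(0.05) = 0.013; F⁻¹(0.95) = 0.098.

[0.013, 0.098]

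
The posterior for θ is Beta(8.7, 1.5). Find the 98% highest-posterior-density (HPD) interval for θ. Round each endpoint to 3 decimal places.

The posterior is unimodal and skewed, so the HPD interval has equal density at both endpoints and is the shortest 98% interval.
Solving f(0.577) = f(1.000) with F(1.000) − F(0.577) = 0.98 gives [0.577, 1.000].
For comparison, the equal-tailed interval is [0.530, 0.994]; the HPD is narrower and shifted toward the mode.

[0.577, 1.000]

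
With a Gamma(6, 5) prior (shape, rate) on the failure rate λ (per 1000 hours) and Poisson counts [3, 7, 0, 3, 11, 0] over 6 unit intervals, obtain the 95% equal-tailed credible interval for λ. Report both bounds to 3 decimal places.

[1.840, 3.786]

Posterior: Gamma(6+24, 5+6) = Gamma(30, 11) (shape, rate).
Equal-tailed 95% interval: Gamma(30, 11) quantiles at 0.025 and 0.975.
Posterior mean ≈ 2.727, SD ≈ 0.498; a Normal approximation gives roughly [1.751, 3.703].
Exact: lower = 1.840; upper = 3.786.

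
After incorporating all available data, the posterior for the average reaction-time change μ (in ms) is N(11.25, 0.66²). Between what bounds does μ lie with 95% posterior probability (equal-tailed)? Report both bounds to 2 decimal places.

The posterior is symmetric, so the 95% equal-tailed interval is μ = 11.25 ± z·0.66 with z = 1.960.
Half-width: 1.960 × 0.66 = 1.29.
11.25 − 1.29 = 9.96; 11.25 + 1.29 = 12.54.

[9.96, 12.54]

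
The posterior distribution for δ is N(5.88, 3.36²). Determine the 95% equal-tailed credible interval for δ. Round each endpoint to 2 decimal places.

The posterior is symmetric, so the 95% equal-tailed interval is δ = 5.88 ± z·3.36 with z = 1.960.
Half-width: 1.960 × 3.36 = 6.59.
5.88 − 6.59 = -0.71; 5.88 + 6.59 = 12.47.

[-0.71, 12.47]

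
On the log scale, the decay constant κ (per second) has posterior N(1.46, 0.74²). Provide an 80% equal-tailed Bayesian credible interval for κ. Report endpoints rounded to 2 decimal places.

[1.67, 11.12]

On the log scale the 80% interval is 1.46 ± 1.282 × 0.74 = [0.5117, 2.4083].
Exponentiate: [e^0.5117, e^2.4083] = [1.67, 11.12].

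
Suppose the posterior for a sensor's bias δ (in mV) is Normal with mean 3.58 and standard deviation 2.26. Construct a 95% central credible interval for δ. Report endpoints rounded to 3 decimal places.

The posterior is symmetric, so the 95% equal-tailed interval is δ = 3.58 ± z·2.26 with z = 1.960.
Half-width: 1.960 × 2.26 = 4.430.
3.58 − 4.430 = -0.850; 3.58 + 4.430 = 8.010.

[-0.850, 8.010]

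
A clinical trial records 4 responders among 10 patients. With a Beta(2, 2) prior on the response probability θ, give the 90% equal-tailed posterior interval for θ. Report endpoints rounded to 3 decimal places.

Posterior: Beta(2+4, 2+6) = Beta(6, 8).
Equal-tailed 90% interval: the 0.05 and 0.95 quantiles of Beta(6, 8).
Posterior mean ≈ 0.429, SD ≈ 0.128; a Normal approximation gives roughly [0.218, 0.639].
Exact: F⁻¹(0.05) = 0.224; F⁻¹(0.95) = 0.645.

[0.224, 0.645]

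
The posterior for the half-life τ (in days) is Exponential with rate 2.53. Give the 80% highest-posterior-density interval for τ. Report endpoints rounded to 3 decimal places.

[0.000, 0.636]

The exponential density is strictly decreasing on [0, ∞), so the HPD interval is anchored at 0: [0, q] with P(τ ≤ q) = 0.80.
q = −ln(1 − 0.80) / 2.53 = 1.6094 / 2.53 = 0.636.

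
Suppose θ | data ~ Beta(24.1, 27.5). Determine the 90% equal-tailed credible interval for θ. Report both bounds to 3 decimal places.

Posterior: Beta(24.1, 27.5).
Equal-tailed 90% interval: the 0.05 and 0.95 quantiles of Beta(24.1, 27.5).
Posterior mean ≈ 0.467, SD ≈ 0.069; a Normal approximation gives roughly [0.354, 0.580].
Exact: F⁻¹(0.05) = 0.355; F⁻¹(0.95) = 0.581.

[0.355, 0.581]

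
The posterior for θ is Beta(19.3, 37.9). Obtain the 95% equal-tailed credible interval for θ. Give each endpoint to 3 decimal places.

Posterior: Beta(19.3, 37.9).
Equal-tailed 95% interval: the 0.025 and 0.975 quantiles of Beta(19.3, 37.9).
Posterior mean ≈ 0.337, SD ≈ 0.062; a Normal approximation gives roughly [0.216, 0.459].
Exact: F⁻¹(0.025) = 0.222; F⁻¹(0.975) = 0.464.

[0.222, 0.464]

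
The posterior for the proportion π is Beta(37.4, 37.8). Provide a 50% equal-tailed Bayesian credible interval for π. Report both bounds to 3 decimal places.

Posterior: Beta(37.4, 37.8).
Equal-tailed 50% interval: the 0.25 and 0.75 quantiles of Beta(37.4, 37.8).
Posterior mean ≈ 0.497, SD ≈ 0.057; a Normal approximation gives roughly [0.459, 0.536].
Exact: F⁻¹(0.25) = 0.458; F⁻¹(0.75) = 0.536.

[0.458, 0.536]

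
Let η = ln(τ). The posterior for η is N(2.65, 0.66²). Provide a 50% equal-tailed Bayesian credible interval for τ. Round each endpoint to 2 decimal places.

[9.07, 22.09]

On the log scale the 50% interval is 2.65 ± 0.674 × 0.66 = [2.2048, 3.0952].
Exponentiate: [e^2.2048, e^3.0952] = [9.07, 22.09].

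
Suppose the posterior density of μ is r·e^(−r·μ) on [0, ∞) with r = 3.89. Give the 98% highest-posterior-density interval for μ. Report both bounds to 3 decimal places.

[0.000, 1.006]

The exponential density is strictly decreasing on [0, ∞), so the HPD interval is anchored at 0: [0, q] with P(μ ≤ q) = 0.98.
q = −ln(1 − 0.98) / 3.89 = 3.9120 / 3.89 = 1.006.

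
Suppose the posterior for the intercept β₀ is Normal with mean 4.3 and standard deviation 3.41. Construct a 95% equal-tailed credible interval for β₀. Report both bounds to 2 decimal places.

[-2.38, 10.98]

The posterior is symmetric, so the 95% equal-tailed interval is β₀ = 4.3 ± z·3.41 with z = 1.960.
Half-width: 1.960 × 3.41 = 6.68.
4.3 − 6.68 = -2.38; 4.3 + 6.68 = 10.98.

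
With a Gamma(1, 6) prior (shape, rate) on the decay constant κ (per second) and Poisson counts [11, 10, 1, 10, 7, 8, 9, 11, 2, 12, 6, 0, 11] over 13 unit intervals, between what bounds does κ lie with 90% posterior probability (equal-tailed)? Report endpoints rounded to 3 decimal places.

[4.380, 6.101]

Posterior: Gamma(1+98, 6+13) = Gamma(99, 19) (shape, rate).
Equal-tailed 90% interval: Gamma(99, 19) quantiles at 0.05 and 0.95.
Posterior mean ≈ 5.211, SD ≈ 0.524; a Normal approximation gives roughly [4.349, 6.072].
Exact: lower = 4.380; upper = 6.101.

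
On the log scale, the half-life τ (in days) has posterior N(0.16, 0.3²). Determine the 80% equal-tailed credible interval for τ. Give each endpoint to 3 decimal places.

[0.799, 1.724]

On the log scale the 80% interval is 0.16 ± 1.282 × 0.3 = [-0.2245, 0.5445].
Exponentiate: [e^-0.2245, e^0.5445] = [0.799, 1.724].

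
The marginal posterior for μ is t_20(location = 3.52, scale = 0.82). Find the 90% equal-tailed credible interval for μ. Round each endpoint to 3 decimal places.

[2.106, 4.934]

The t_20 distribution is symmetric; the 90% interval is 3.52 ± t·0.82 with t_{0.95,20} = 1.725.
Half-width: 1.725 × 0.82 = 1.414.
3.52 − 1.414 = 2.106; 3.52 + 1.414 = 4.934.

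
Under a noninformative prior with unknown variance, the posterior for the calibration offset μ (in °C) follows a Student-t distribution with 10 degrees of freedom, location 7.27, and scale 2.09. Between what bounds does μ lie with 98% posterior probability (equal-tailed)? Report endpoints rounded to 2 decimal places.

The t_10 distribution is symmetric; the 98% interval is 7.27 ± t·2.09 with t_{0.99,10} = 2.764.
Half-width: 2.764 × 2.09 = 5.78.
7.27 − 5.78 = 1.49; 7.27 + 5.78 = 13.05.

[1.49, 13.05]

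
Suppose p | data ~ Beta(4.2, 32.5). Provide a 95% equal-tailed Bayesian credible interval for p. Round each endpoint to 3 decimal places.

[0.034, 0.234]

Posterior: Beta(4.2, 32.5).
Equal-tailed 95% interval: the 0.025 and 0.975 quantiles of Beta(4.2, 32.5).
Posterior mean ≈ 0.114, SD ≈ 0.052; a Normal approximation gives roughly [0.013, 0.216].
Exact: F⁻¹(0.025) = 0.034; F⁻¹(0.975) = 0.234.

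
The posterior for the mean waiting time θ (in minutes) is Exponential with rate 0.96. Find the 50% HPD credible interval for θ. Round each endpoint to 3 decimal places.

The exponential density is strictly decreasing on [0, ∞), so the HPD interval is anchored at 0: [0, q] with P(θ ≤ q) = 0.50.
q = −ln(1 − 0.50) / 0.96 = 0.6931 / 0.96 = 0.722.

[0.000, 0.722]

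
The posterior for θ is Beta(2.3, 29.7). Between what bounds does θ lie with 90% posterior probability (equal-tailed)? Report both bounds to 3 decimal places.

[0.016, 0.158]

Posterior: Beta(2.3, 29.7).
Equal-tailed 90% interval: the 0.05 and 0.95 quantiles of Beta(2.3, 29.7).
Posterior mean ≈ 0.072, SD ≈ 0.045; a Normal approximation gives roughly [-0.002, 0.146].
Exact: F⁻¹(0.05) = 0.016; F⁻¹(0.95) = 0.158.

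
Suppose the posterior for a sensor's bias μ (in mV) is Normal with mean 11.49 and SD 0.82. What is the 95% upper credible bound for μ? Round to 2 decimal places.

Need U with P(μ ≤ U) = 0.95: U = 11.49 + z_{0.05}·0.82.
z = 1.645; U = 11.49 + 1.645 × 0.82 = 12.84.

12.84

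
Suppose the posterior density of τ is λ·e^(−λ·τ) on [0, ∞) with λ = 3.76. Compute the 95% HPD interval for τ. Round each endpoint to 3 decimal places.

[0.000, 0.797]

The exponential density is strictly decreasing on [0, ∞), so the HPD interval is anchored at 0: [0, q] with P(τ ≤ q) = 0.95.
q = −ln(1 − 0.95) / 3.76 = 2.9957 / 3.76 = 0.797.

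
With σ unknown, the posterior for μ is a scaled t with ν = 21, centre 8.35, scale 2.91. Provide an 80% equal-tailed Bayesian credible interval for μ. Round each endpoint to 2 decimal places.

[4.50, 12.20]

The t_21 distribution is symmetric; the 80% interval is 8.35 ± t·2.91 with t_{0.9,21} = 1.323.
Half-width: 1.323 × 2.91 = 3.85.
8.35 − 3.85 = 4.50; 8.35 + 3.85 = 12.20.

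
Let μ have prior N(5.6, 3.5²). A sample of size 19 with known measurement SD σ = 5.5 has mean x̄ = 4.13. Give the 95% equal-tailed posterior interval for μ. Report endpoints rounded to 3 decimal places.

[1.973, 6.626]

Posterior precision = 1/3.5² + 19/5.5² = 0.0816 + 0.6281 = 0.7097, so posterior SD = 1.1870.
Posterior mean = (5.6/3.5² + 19·4.13/5.5²) / 0.7097 = 4.2991.
Interval: 4.2991 ± 1.960 × 1.1870 → [1.973, 6.626].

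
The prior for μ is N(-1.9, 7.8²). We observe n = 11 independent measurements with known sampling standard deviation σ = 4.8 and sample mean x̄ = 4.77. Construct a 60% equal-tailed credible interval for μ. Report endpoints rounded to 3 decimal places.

[3.350, 5.746]

Posterior precision = 1/7.8² + 11/4.8² = 0.0164 + 0.4774 = 0.4939, so posterior SD = 1.4230.
Posterior mean = (-1.9/7.8² + 11·4.77/4.8²) / 0.4939 = 4.5480.
Interval: 4.5480 ± 0.842 × 1.4230 → [3.350, 5.746].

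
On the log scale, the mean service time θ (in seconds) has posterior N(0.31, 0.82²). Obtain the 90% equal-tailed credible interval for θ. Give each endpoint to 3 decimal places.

[0.354, 5.253]

On the log scale the 90% interval is 0.31 ± 1.645 × 0.82 = [-1.0388, 1.6588].
Exponentiate: [e^-1.0388, e^1.6588] = [0.354, 5.253].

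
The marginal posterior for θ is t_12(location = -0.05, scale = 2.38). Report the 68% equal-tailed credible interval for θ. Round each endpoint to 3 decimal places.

The t_12 distribution is symmetric; the 68% interval is -0.05 ± t·2.38 with t_{0.84,12} = 1.037.
Half-width: 1.037 × 2.38 = 2.469.
-0.05 − 2.469 = -2.519; -0.05 + 2.469 = 2.419.

[-2.519, 2.419]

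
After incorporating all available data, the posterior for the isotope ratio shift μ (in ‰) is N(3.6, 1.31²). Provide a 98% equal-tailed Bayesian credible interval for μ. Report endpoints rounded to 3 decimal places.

[0.552, 6.648]

The posterior is symmetric, so the 98% equal-tailed interval is μ = 3.6 ± z·1.31 with z = 2.326.
Half-width: 2.326 × 1.31 = 3.048.
3.6 − 3.048 = 0.552; 3.6 + 3.048 = 6.648.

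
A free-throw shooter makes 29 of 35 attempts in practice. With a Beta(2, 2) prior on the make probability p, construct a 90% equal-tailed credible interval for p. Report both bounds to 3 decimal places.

[0.682, 0.891]

Posterior: Beta(2+29, 2+6) = Beta(31, 8).
Equal-tailed 90% interval: the 0.05 and 0.95 quantiles of Beta(31, 8).
Posterior mean ≈ 0.795, SD ≈ 0.064; a Normal approximation gives roughly [0.690, 0.900].
Exact: F⁻¹(0.05) = 0.682; F⁻¹(0.95) = 0.891.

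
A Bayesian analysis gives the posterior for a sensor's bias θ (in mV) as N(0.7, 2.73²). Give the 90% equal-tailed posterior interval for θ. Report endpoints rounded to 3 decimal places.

The posterior is symmetric, so the 90% equal-tailed interval is θ = 0.7 ± z·2.73 with z = 1.645.
Half-width: 1.645 × 2.73 = 4.490.
0.7 − 4.490 = -3.790; 0.7 + 4.490 = 5.190.

[-3.790, 5.190]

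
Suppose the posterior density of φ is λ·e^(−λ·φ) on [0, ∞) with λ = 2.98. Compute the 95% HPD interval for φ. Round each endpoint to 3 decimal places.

The exponential density is strictly decreasing on [0, ∞), so the HPD interval is anchored at 0: [0, q] with P(φ ≤ q) = 0.95.
q = −ln(1 − 0.95) / 2.98 = 2.9957 / 2.98 = 1.005.

[0.000, 1.005]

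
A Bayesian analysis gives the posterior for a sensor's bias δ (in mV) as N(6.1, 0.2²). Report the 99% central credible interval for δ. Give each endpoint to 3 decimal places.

The posterior is symmetric, so the 99% equal-tailed interval is δ = 6.1 ± z·0.2 with z = 2.576.
Half-width: 2.576 × 0.2 = 0.515.
6.1 − 0.515 = 5.585; 6.1 + 0.515 = 6.615.

[5.585, 6.615]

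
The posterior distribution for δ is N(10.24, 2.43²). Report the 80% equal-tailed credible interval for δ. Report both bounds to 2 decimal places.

The posterior is symmetric, so the 80% equal-tailed interval is δ = 10.24 ± z·2.43 with z = 1.282.
Half-width: 1.282 × 2.43 = 3.11.
10.24 − 3.11 = 7.13; 10.24 + 3.11 = 13.35.

[7.13, 13.35]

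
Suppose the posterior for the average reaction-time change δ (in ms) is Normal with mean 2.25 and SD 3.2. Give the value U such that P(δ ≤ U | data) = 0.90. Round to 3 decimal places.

6.351

Need U with P(δ ≤ U) = 0.90: U = 2.25 + z_{0.1}·3.2.
z = 1.282; U = 2.25 + 1.282 × 3.2 = 6.351.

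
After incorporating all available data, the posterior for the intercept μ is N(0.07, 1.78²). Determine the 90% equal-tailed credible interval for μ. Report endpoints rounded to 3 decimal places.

[-2.858, 2.998]

The posterior is symmetric, so the 90% equal-tailed interval is μ = 0.07 ± z·1.78 with z = 1.645.
Half-width: 1.645 × 1.78 = 2.928.
0.07 − 2.928 = -2.858; 0.07 + 2.928 = 2.998.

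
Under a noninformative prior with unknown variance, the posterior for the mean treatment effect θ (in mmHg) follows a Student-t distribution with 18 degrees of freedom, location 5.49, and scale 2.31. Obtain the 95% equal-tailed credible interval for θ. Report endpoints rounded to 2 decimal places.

The t_18 distribution is symmetric; the 95% interval is 5.49 ± t·2.31 with t_{0.975,18} = 2.101.
Half-width: 2.101 × 2.31 = 4.85.
5.49 − 4.85 = 0.64; 5.49 + 4.85 = 10.34.

[0.64, 10.34]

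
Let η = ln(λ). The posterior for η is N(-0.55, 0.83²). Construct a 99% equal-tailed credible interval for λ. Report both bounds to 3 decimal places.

[0.068, 4.894]

On the log scale the 99% interval is -0.55 ± 2.576 × 0.83 = [-2.6879, 1.5879].
Exponentiate: [e^-2.6879, e^1.5879] = [0.068, 4.894].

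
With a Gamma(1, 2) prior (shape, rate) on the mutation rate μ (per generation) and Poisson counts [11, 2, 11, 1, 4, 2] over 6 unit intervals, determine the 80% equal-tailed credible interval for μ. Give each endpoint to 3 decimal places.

[3.125, 4.929]

Posterior: Gamma(1+31, 2+6) = Gamma(32, 8) (shape, rate).
Equal-tailed 80% interval: Gamma(32, 8) quantiles at 0.1 and 0.9.
Posterior mean ≈ 4.000, SD ≈ 0.707; a Normal approximation gives roughly [3.094, 4.906].
Exact: lower = 3.125; upper = 4.929.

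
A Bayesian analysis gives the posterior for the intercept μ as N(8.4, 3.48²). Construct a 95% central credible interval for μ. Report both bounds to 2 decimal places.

The posterior is symmetric, so the 95% equal-tailed interval is μ = 8.4 ± z·3.48 with z = 1.960.
Half-width: 1.960 × 3.48 = 6.82.
8.4 − 6.82 = 1.58; 8.4 + 6.82 = 15.22.

[1.58, 15.22]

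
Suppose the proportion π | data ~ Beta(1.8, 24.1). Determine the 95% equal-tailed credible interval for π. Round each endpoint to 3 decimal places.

[0.007, 0.192]

Posterior: Beta(1.8, 24.1).
Equal-tailed 95% interval: the 0.025 and 0.975 quantiles of Beta(1.8, 24.1).
Posterior mean ≈ 0.069, SD ≈ 0.049; a Normal approximation gives roughly [-0.027, 0.166].
Exact: F⁻¹(0.025) = 0.007; F⁻¹(0.975) = 0.192.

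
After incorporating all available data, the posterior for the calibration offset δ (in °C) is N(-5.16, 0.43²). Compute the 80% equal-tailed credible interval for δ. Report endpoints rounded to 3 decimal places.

[-5.711, -4.609]

The posterior is symmetric, so the 80% equal-tailed interval is δ = -5.16 ± z·0.43 with z = 1.282.
Half-width: 1.282 × 0.43 = 0.551.
-5.16 − 0.551 = -5.711; -5.16 + 0.551 = -4.609.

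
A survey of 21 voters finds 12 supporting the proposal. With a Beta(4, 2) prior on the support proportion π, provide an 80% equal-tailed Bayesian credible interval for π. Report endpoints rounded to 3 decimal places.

[0.471, 0.711]

Posterior: Beta(4+12, 2+9) = Beta(16, 11).
Equal-tailed 80% interval: the 0.1 and 0.9 quantiles of Beta(16, 11).
Posterior mean ≈ 0.593, SD ≈ 0.093; a Normal approximation gives roughly [0.474, 0.712].
Exact: F⁻¹(0.1) = 0.471; F⁻¹(0.9) = 0.711.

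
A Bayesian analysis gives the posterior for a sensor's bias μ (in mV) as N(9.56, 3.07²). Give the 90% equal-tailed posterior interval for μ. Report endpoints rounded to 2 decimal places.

The posterior is symmetric, so the 90% equal-tailed interval is μ = 9.56 ± z·3.07 with z = 1.645.
Half-width: 1.645 × 3.07 = 5.05.
9.56 − 5.05 = 4.51; 9.56 + 5.05 = 14.61.

[4.51, 14.61]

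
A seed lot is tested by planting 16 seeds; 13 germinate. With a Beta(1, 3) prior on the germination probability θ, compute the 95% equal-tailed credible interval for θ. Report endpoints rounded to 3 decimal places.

Posterior: Beta(1+13, 3+3) = Beta(14, 6).
Equal-tailed 95% interval: the 0.025 and 0.975 quantiles of Beta(14, 6).
Posterior mean ≈ 0.700, SD ≈ 0.100; a Normal approximation gives roughly [0.504, 0.896].
Exact: F⁻¹(0.025) = 0.488; F⁻¹(0.975) = 0.874.

[0.488, 0.874]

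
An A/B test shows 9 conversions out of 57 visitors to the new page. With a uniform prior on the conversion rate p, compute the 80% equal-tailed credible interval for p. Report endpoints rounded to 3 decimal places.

[0.110, 0.234]

Posterior: Beta(1+9, 1+48) = Beta(10, 49).
Equal-tailed 80% interval: the 0.1 and 0.9 quantiles of Beta(10, 49).
Posterior mean ≈ 0.169, SD ≈ 0.048; a Normal approximation gives roughly [0.107, 0.232].
Exact: F⁻¹(0.1) = 0.110; F⁻¹(0.9) = 0.234.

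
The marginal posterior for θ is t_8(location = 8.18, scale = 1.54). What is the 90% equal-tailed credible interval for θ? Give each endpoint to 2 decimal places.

[5.32, 11.04]

The t_8 distribution is symmetric; the 90% interval is 8.18 ± t·1.54 with t_{0.95,8} = 1.860.
Half-width: 1.860 × 1.54 = 2.86.
8.18 − 2.86 = 5.32; 8.18 + 2.86 = 11.04.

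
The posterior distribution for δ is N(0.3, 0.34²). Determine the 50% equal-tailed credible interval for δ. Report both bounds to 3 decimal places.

The posterior is symmetric, so the 50% equal-tailed interval is δ = 0.3 ± z·0.34 with z = 0.674.
Half-width: 0.674 × 0.34 = 0.229.
0.3 − 0.229 = 0.071; 0.3 + 0.229 = 0.529.

[0.071, 0.529]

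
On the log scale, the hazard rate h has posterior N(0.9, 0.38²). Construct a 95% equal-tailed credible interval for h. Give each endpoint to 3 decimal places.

[1.168, 5.180]

On the log scale the 95% interval is 0.9 ± 1.960 × 0.38 = [0.1552, 1.6448].
Exponentiate: [e^0.1552, e^1.6448] = [1.168, 5.180].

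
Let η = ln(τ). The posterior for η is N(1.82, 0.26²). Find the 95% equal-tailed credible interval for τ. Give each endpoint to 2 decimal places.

[3.71, 10.27]

On the log scale the 95% interval is 1.82 ± 1.960 × 0.26 = [1.3104, 2.3296].
Exponentiate: [e^1.3104, e^2.3296] = [3.71, 10.27].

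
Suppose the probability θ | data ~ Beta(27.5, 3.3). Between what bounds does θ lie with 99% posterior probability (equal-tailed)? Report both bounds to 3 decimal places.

[0.710, 0.985]

Posterior: Beta(27.5, 3.3).
Equal-tailed 99% interval: the 0.005 and 0.995 quantiles of Beta(27.5, 3.3).
Posterior mean ≈ 0.893, SD ≈ 0.055; a Normal approximation gives roughly [0.752, 1.034].
Exact: F⁻¹(0.005) = 0.710; F⁻¹(0.995) = 0.985.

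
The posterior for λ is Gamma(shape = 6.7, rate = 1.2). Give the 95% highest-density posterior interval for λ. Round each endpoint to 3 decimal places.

[1.807, 9.872]

The posterior is unimodal and skewed, so the HPD interval has equal density at both endpoints and is the shortest 95% interval.
Solving f(1.807) = f(9.872) with F(9.872) − F(1.807) = 0.95 gives [1.807, 9.872].
For comparison, the equal-tailed interval is [2.190, 10.538]; the HPD is narrower and shifted toward the mode.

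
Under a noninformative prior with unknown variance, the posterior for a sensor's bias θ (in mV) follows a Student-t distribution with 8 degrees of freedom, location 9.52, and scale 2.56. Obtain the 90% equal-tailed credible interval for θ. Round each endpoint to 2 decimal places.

[4.76, 14.28]

The t_8 distribution is symmetric; the 90% interval is 9.52 ± t·2.56 with t_{0.95,8} = 1.860.
Half-width: 1.860 × 2.56 = 4.76.
9.52 − 4.76 = 4.76; 9.52 + 4.76 = 14.28.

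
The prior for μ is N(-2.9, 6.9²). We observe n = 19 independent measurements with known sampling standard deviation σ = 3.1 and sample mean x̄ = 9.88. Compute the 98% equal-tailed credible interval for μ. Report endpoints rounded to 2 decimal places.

[8.10, 11.39]

Posterior precision = 1/6.9² + 19/3.1² = 0.0210 + 1.9771 = 1.9981, so posterior SD = 0.7074.
Posterior mean = (-2.9/6.9² + 19·9.88/3.1²) / 1.9981 = 9.7457.
Interval: 9.7457 ± 2.326 × 0.7074 → [8.10, 11.39].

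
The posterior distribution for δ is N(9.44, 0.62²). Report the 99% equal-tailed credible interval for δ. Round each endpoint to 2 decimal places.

The posterior is symmetric, so the 99% equal-tailed interval is δ = 9.44 ± z·0.62 with z = 2.576.
Half-width: 2.576 × 0.62 = 1.60.
9.44 − 1.60 = 7.84; 9.44 + 1.60 = 11.04.

[7.84, 11.04]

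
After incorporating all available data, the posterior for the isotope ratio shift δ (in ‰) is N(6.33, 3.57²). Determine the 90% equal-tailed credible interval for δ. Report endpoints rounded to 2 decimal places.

The posterior is symmetric, so the 90% equal-tailed interval is δ = 6.33 ± z·3.57 with z = 1.645.
Half-width: 1.645 × 3.57 = 5.87.
6.33 − 5.87 = 0.46; 6.33 + 5.87 = 12.20.

[0.46, 12.20]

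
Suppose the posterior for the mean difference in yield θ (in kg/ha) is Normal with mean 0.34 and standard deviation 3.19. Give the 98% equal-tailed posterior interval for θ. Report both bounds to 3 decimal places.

[-7.081, 7.761]

The posterior is symmetric, so the 98% equal-tailed interval is θ = 0.34 ± z·3.19 with z = 2.326.
Half-width: 2.326 × 3.19 = 7.421.
0.34 − 7.421 = -7.081; 0.34 + 7.421 = 7.761.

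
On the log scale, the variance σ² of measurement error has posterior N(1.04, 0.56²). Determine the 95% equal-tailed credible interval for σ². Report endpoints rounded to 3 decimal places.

On the log scale the 95% interval is 1.04 ± 1.960 × 0.56 = [-0.0576, 2.1376].
Exponentiate: [e^-0.0576, e^2.1376] = [0.944, 8.479].

[0.944, 8.479]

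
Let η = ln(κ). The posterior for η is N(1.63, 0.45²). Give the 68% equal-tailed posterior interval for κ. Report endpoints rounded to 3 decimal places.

[3.263, 7.985]

On the log scale the 68% interval is 1.63 ± 0.994 × 0.45 = [1.1825, 2.0775].
Exponentiate: [e^1.1825, e^2.0775] = [3.263, 7.985].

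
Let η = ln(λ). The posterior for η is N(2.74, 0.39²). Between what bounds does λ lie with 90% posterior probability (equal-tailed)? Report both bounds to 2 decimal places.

On the log scale the 90% interval is 2.74 ± 1.645 × 0.39 = [2.0985, 3.3815].
Exponentiate: [e^2.0985, e^3.3815] = [8.15, 29.41].

[8.15, 29.41]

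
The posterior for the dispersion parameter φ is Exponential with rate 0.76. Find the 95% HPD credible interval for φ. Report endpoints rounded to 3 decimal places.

The exponential density is strictly decreasing on [0, ∞), so the HPD interval is anchored at 0: [0, q] with P(φ ≤ q) = 0.95.
q = −ln(1 − 0.95) / 0.76 = 2.9957 / 0.76 = 3.942.

[0.000, 3.942]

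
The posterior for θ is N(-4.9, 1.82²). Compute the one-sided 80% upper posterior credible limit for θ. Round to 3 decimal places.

Need U with P(θ ≤ U) = 0.80: U = -4.9 + z_{0.2}·1.82.
z = 0.842; U = -4.9 + 0.842 × 1.82 = -3.368.

-3.368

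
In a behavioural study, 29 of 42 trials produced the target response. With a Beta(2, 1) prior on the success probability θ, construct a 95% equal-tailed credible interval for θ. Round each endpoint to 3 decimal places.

[0.548, 0.814]

Posterior: Beta(2+29, 1+13) = Beta(31, 14).
Equal-tailed 95% interval: the 0.025 and 0.975 quantiles of Beta(31, 14).
Posterior mean ≈ 0.689, SD ≈ 0.068; a Normal approximation gives roughly [0.555, 0.823].
Exact: F⁻¹(0.025) = 0.548; F⁻¹(0.975) = 0.814.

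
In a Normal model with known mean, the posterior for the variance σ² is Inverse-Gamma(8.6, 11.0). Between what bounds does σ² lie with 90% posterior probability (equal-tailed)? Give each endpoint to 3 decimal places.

[0.790, 2.496]

Inverse-Gamma(8.6, 11.0) quantiles: F⁻¹(0.05) and F⁻¹(0.95).
Equivalently, 1/σ² ~ Gamma(8.6, rate = 11.0); invert its 0.95 and 0.05 quantiles.
Posterior mean ≈ 1.447, SD ≈ 0.563; a Normal approximation gives roughly [0.521, 2.374].
Exact: lower = 0.790; upper = 2.496.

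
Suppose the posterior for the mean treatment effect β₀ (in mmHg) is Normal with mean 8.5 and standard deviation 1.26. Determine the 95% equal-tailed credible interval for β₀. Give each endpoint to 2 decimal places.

The posterior is symmetric, so the 95% equal-tailed interval is β₀ = 8.5 ± z·1.26 with z = 1.960.
Half-width: 1.960 × 1.26 = 2.47.
8.5 − 2.47 = 6.03; 8.5 + 2.47 = 10.97.

[6.03, 10.97]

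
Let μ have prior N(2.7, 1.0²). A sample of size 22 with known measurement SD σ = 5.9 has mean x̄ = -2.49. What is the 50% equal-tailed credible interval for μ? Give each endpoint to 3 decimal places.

[0.162, 1.218]

Posterior precision = 1/1.0² + 22/5.9² = 1.0000 + 0.6320 = 1.6320, so posterior SD = 0.7828.
Posterior mean = (2.7/1.0² + 22·-2.49/5.9²) / 1.6320 = 0.6901.
Interval: 0.6901 ± 0.674 × 0.7828 → [0.162, 1.218].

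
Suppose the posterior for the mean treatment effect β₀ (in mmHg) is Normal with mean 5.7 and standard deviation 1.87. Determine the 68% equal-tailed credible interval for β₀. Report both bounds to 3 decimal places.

[3.840, 7.560]

The posterior is symmetric, so the 68% equal-tailed interval is β₀ = 5.7 ± z·1.87 with z = 0.994.
Half-width: 0.994 × 1.87 = 1.860.
5.7 − 1.860 = 3.840; 5.7 + 1.860 = 7.560.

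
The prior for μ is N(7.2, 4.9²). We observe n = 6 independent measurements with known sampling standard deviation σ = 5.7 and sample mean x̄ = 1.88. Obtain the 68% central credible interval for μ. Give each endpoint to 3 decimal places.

[0.769, 4.949]

Posterior precision = 1/4.9² + 6/5.7² = 0.0416 + 0.1847 = 0.2263, so posterior SD = 2.1020.
Posterior mean = (7.2/4.9² + 6·1.88/5.7²) / 0.2263 = 2.8590.
Interval: 2.8590 ± 0.994 × 2.1020 → [0.769, 4.949].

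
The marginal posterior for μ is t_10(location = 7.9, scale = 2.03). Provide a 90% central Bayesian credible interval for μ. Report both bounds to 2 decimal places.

The t_10 distribution is symmetric; the 90% interval is 7.9 ± t·2.03 with t_{0.95,10} = 1.812.
Half-width: 1.812 × 2.03 = 3.68.
7.9 − 3.68 = 4.22; 7.9 + 3.68 = 11.58.

[4.22, 11.58]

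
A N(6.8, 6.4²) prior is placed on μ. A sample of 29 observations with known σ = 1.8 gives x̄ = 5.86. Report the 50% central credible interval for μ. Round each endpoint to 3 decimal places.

Posterior precision = 1/6.4² + 29/1.8² = 0.0244 + 8.9506 = 8.9750, so posterior SD = 0.3338.
Posterior mean = (6.8/6.4² + 29·5.86/1.8²) / 8.9750 = 5.8626.
Interval: 5.8626 ± 0.674 × 0.3338 → [5.637, 6.088].

[5.637, 6.088]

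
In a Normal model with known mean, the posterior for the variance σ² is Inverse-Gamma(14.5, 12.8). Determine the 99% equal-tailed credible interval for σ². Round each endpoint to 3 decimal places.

Inverse-Gamma(14.5, 12.8) quantiles: F⁻¹(0.005) and F⁻¹(0.995).
Equivalently, 1/σ² ~ Gamma(14.5, rate = 12.8); invert its 0.995 and 0.005 quantiles.
Posterior mean ≈ 0.948, SD ≈ 0.268; a Normal approximation gives roughly [0.257, 1.639].
Exact: lower = 0.489; upper = 1.951.

[0.489, 1.951]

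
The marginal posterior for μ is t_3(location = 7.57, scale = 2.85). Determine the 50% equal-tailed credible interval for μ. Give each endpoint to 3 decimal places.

[5.390, 9.750]

The t_3 distribution is symmetric; the 50% interval is 7.57 ± t·2.85 with t_{0.75,3} = 0.765.
Half-width: 0.765 × 2.85 = 2.180.
7.57 − 2.180 = 5.390; 7.57 + 2.180 = 9.750.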